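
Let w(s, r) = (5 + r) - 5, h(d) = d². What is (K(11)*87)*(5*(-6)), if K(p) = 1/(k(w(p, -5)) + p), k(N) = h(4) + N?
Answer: -1305/11 ≈ -118.64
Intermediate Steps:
w(s, r) = r
k(N) = 16 + N (k(N) = 4² + N = 16 + N)
K(p) = 1/(11 + p) (K(p) = 1/((16 - 5) + p) = 1/(11 + p))
(K(11)*87)*(5*(-6)) = (87/(11 + 11))*(5*(-6)) = (87/22)*(-30) = -1305/11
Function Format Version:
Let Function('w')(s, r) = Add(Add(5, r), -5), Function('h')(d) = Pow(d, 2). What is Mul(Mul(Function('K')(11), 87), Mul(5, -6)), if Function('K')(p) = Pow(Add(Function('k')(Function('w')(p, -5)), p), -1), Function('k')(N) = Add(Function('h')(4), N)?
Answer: Rational(-1305, 11) ≈ -118.64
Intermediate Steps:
Function('w')(s, r) = r
Function('k')(N) = Add(16, N) (Function('k')(N) = Add(Pow(4, 2), N) = Add(16, N))
Function('K')(p) = Pow(Add(11, p), -1) (Function('K')(p) = Pow(Add(Add(16, -5), p), -1) = Pow(Add(11, p), -1))
Mul(Mul(Function('K')(11), 87), Mul(5, -6)) = Mul(Mul(Pow(Add(11, 11), -1), 87), Mul(5, -6)) = Mul(Mul(Pow(22, -1), 87), -30) = Mul(Mul(Rational(1, 22), 87), -30) = Mul(Rational(87, 22), -30) = Rational(-1305, 11)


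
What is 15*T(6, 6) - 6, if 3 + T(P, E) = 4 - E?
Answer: -81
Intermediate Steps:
T(P, E) = 1 - E (T(P, E) = -3 + (4 - E) = 1 - E)
15*T(6, 6) - 6 = 15*(1 - 1*6) - 6 = 15*(1 - 6) - 6 = 15*(-5) - 6 = -75 - 6 = -81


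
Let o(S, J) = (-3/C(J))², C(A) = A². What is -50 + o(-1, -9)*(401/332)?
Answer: -12100999/242028 ≈ -49.998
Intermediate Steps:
o(S, J) = 9/J⁴ (o(S, J) = (-3/J²)² = 9/J⁴)
-50 + o(-1, -9)*(401/332) = -50 + (9/(-9)⁴)*(401/332) = -50 + (9*(1/6561))*(401*(1/332)) = -50 + (1/729)*(401/332) = -50 + 401/242028 = -12100999/242028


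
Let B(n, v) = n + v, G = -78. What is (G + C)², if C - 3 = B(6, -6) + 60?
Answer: 225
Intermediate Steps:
C = 63 (C = 3 + ((6 - 6) + 60) = 3 + (0 + 60) = 3 + 60 = 63)
(G + C)² = (-78 + 63)² = (-15)² = 225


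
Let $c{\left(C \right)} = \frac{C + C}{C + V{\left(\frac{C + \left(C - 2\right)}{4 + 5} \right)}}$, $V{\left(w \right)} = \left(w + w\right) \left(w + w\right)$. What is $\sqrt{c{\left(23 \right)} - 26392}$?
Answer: $\frac{i \sqrt{2435799302326}}{9607} \approx 162.46 i$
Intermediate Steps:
$V{\left(w \right)} = 4 w^{2}$ ($V{\left(w \right)} = 2 w 2 w = 4 w^{2}$)
$c{\left(C \right)} = \frac{2 C}{C + 4 \left(- \frac{2}{9} + \frac{2 C}{9}\right)^{2}}$ ($c{\left(C \right)} = \frac{C + C}{C + 4 \left(\frac{C + \left(C - 2\right)}{4 + 5}\right)^{2}} = \frac{2 C}{C + 4 \left(\frac{C + \left(-2 + C\right)}{9}\right)^{2}} = \frac{2 C}{C + 4 \left(\left(-2 + 2 C\right) \frac{1}{9}\right)^{2}} = \frac{2 C}{C + 4 \left(- \frac{2}{9} + \frac{2 C}{9}\right)^{2}}$)
$\sqrt{c{\left(23 \right)} - 26392} = \sqrt{162 \cdot 23 \frac{1}{16 \left(-1 + 23\right)^{2} + 81 \cdot 23} - 26392} = \sqrt{162 \cdot 23 \frac{1}{16 \cdot 22^{2} + 1863} - 26392} = \sqrt{162 \cdot 23 \frac{1}{16 \cdot 484 + 1863} - 26392} = \sqrt{162 \cdot 23 \frac{1}{7744 + 1863} - 26392} = \sqrt{162 \cdot 23 \cdot \frac{1}{9607} - 26392} = \sqrt{\frac{3726}{9607} - 26392} = \sqrt{- \frac{253544218}{9607}} = \frac{i \sqrt{2435799302326}}{9607}$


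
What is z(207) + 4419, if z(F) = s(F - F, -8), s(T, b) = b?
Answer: 4411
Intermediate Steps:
z(F) = -8
z(207) + 4419 = -8 + 4419 = 4411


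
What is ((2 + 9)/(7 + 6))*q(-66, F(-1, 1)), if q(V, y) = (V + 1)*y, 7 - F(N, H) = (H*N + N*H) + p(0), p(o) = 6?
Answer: -165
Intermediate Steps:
F(N, H) = 1 - 2*H*N (F(N, H) = 7 - ((H*N + N*H) + 6) = 7 - ((H*N + H*N) + 6) = 7 - (2*H*N + 6) = 7 - (6 + 2*H*N) = 7 + (-6 - 2*H*N) = 1 - 2*H*N)
q(V, y) = y*(1 + V) (q(V, y) = (1 + V)*y = y*(1 + V))
((2 + 9)/(7 + 6))*q(-66, F(-1, 1)) = ((2 + 9)/(7 + 6))*((1 - 2*1*(-1))*(1 - 66)) = (11/13)*((1 + 2)*(-65)) = (11*(1/13))*(3*(-65)) = (11/13)*(-195) = -165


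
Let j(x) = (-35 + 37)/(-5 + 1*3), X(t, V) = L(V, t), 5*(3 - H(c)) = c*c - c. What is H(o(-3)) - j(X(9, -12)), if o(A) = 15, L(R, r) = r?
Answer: -38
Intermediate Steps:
H(c) = 3 - c**2/5 + c/5 (H(c) = 3 - (c*c - c)/5 = 3 - (c**2 - c)/5 = 3 + (-c**2/5 + c/5) = 3 - c**2/5 + c/5)
X(t, V) = t
j(x) = -1 (j(x) = 2/(-5 + 3) = 2/(-2) = 2*(-1/2) = -1)
H(o(-3)) - j(X(9, -12)) = (3 - 1/5*15**2 + (1/5)*15) - 1*(-1) = (3 - 1/5*225 + 3) + 1 = (3 - 45 + 3) + 1 = -39 + 1 = -38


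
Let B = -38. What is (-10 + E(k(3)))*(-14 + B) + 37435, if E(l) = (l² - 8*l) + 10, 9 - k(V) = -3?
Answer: 34939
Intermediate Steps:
k(V) = 12 (k(V) = 9 - 1*(-3) = 9 + 3 = 12)
E(l) = 10 + l² - 8*l
(-10 + E(k(3)))*(-14 + B) + 37435 = (-10 + (10 + 12² - 8*12))*(-14 - 38) + 37435 = (-10 + (10 + 144 - 96))*(-52) + 37435 = (-10 + 58)*(-52) + 37435 = 48*(-52) + 37435 = -2496 + 37435 = 34939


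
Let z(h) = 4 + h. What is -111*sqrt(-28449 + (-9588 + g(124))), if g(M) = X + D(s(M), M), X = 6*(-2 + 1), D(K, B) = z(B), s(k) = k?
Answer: -111*I*sqrt(37915) ≈ -21614.0*I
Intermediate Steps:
D(K, B) = 4 + B
X = -6 (X = 6*(-1) = -6)
g(M) = -2 + M (g(M) = -6 + (4 + M) = -2 + M)
-111*sqrt(-28449 + (-9588 + g(124))) = -111*sqrt(-28449 + (-9588 + (-2 + 124))) = -111*sqrt(-28449 + (-9588 + 122)) = -111*sqrt(-28449 - 9466) = -111*I*sqrt(37915)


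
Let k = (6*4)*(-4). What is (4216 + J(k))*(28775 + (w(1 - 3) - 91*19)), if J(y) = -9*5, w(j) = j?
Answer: 112800524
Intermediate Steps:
k = -96 (k = 24*(-4) = -96)
J(y) = -45
(4216 + J(k))*(28775 + (w(1 - 3) - 91*19)) = (4216 - 45)*(28775 + ((1 - 3) - 91*19)) = 4171*(28775 + (-2 - 1729)) = 4171*(28775 - 1731) = 4171*27044 = 112800524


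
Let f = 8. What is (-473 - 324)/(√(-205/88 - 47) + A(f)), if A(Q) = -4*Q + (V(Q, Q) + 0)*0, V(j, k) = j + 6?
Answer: 2244352/94453 + 1594*I*√95502/94453 ≈ 23.762 + 5.2153*I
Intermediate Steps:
V(j, k) = 6 + j
A(Q) = -4*Q (A(Q) = -4*Q + ((6 + Q) + 0)*0 = -4*Q + (6 + Q)*0 = -4*Q + 0 = -4*Q)
(-473 - 324)/(√(-205/88 - 47) + A(f)) = (-473 - 324)/(√(-205/88 - 47) - 4*8) = -797/(√(-205*1/88 - 47) - 32) = -797/(√(-205/88 - 47) - 32) = -797/(√(-4341/88) - 32) = -797/(I*√95502/44 - 32) = -797/(-32 + I*√95502/44)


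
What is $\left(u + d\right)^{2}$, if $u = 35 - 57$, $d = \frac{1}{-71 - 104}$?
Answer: $\frac{14830201}{30625} \approx 484.25$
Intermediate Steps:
$d = - \frac{1}{175}$ ($d = \frac{1}{-175} = - \frac{1}{175} \approx -0.0057143$)
$u = -22$
$\left(u + d\right)^{2} = \left(-22 - \frac{1}{175}\right)^{2} = \left(- \frac{3851}{175}\right)^{2} = \frac{14830201}{30625}$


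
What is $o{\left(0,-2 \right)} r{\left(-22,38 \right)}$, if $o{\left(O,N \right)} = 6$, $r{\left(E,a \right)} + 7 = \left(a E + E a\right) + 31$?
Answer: $-9888$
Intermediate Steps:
$r{\left(E,a \right)} = 24 + 2 E a$ ($r{\left(E,a \right)} = -7 + \left(\left(a E + E a\right) + 31\right) = -7 + \left(\left(E a + E a\right) + 31\right) = -7 + \left(2 E a + 31\right) = -7 + \left(31 + 2 E a\right) = 24 + 2 E a$)
$o{\left(0,-2 \right)} r{\left(-22,38 \right)} = 6 \left(24 + 2 \left(-22\right) 38\right) = 6 \left(24 - 1672\right) = 6 \left(-1648\right) = -9888$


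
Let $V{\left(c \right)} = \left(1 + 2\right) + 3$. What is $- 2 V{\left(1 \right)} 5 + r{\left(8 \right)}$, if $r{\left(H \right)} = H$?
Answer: $-52$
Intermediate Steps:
$V{\left(c \right)} = 6$ ($V{\left(c \right)} = 3 + 3 = 6$)
$- 2 V{\left(1 \right)} 5 + r{\left(8 \right)} = \left(-2\right) 6 \cdot 5 + 8 = \left(-12\right) 5 + 8 = -60 + 8 = -52$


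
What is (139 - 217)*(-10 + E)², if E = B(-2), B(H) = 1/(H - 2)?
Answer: -65559/8 ≈ -8194.9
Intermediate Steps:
B(H) = 1/(-2 + H)
E = -¼ (E = 1/(-2 - 2) = 1/(-4) = -¼ ≈ -0.25000)
(139 - 217)*(-10 + E)² = (139 - 217)*(-10 - ¼)² = -78*(-41/4)² = -78*1681/16 = -65559/8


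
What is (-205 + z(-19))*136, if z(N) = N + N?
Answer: -33048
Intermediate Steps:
z(N) = 2*N
(-205 + z(-19))*136 = (-205 + 2*(-19))*136 = (-205 - 38)*136 = -243*136 = -33048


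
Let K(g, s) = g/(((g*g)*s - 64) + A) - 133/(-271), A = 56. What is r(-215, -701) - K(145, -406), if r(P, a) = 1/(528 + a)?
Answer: -198714960205/400200695514 ≈ -0.49654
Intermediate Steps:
K(g, s) = 133/271 + g/(-8 + s*g**2) (K(g, s) = g/(((g*g)*s - 64) + 56) - 133/(-271) = g/((g**2*s - 64) + 56) - 133*(-1/271) = g/((s*g**2 - 64) + 56) + 133/271 = g/((-64 + s*g**2) + 56) + 133/271 = g/(-8 + s*g**2) + 133/271 = 133/271 + g/(-8 + s*g**2))
r(-215, -701) - K(145, -406) = 1/(528 - 701) - (-1064 + 271*145 + 133*(-406)*145**2)/(271*(-8 - 406*145**2)) = 1/(-173) - (-1064 + 39295 + 133*(-406)*21025)/(271*(-8 - 406*21025)) = -1/173 - (-1064 + 39295 - 1135307950)/(271*(-8 - 8536150)) = -1/173 - (-1135269719)/(271*(-8536158)) = -1/173 - (-1)*(-1135269719)/(271*8536158) = -1/173 - 1*1135269719/2313298818 = -1/173 - 1135269719/2313298818 = -198714960205/400200695514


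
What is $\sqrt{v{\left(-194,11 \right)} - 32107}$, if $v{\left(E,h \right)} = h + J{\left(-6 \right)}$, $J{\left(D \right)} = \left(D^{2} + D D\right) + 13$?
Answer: $i \sqrt{32011} \approx 178.92 i$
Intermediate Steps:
$J{\left(D \right)} = 13 + 2 D^{2}$ ($J{\left(D \right)} = \left(D^{2} + D^{2}\right) + 13 = 2 D^{2} + 13 = 13 + 2 D^{2}$)
$v{\left(E,h \right)} = 85 + h$ ($v{\left(E,h \right)} = h + \left(13 + 2 \left(-6\right)^{2}\right) = h + \left(13 + 2 \cdot 36\right) = h + \left(13 + 72\right) = h + 85 = 85 + h$)
$\sqrt{v{\left(-194,11 \right)} - 32107} = \sqrt{\left(85 + 11\right) - 32107} = \sqrt{96 - 32107} = \sqrt{-32011} = i \sqrt{32011}$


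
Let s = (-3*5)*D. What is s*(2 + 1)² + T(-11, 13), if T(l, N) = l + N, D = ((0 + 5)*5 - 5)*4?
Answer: -10798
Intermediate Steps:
D = 80 (D = (5*5 - 5)*4 = (25 - 5)*4 = 20*4 = 80)
T(l, N) = N + l
s = -1200 (s = -3*5*80 = -15*80 = -1200)
s*(2 + 1)² + T(-11, 13) = -1200*(2 + 1)² + (13 - 11) = -1200*3² + 2 = -1200*9 + 2 = -10800 + 2 = -10798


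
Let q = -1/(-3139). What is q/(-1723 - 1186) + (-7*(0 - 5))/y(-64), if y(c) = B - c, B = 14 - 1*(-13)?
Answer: 45656742/118707563 ≈ 0.38462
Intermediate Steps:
B = 27 (B = 14 + 13 = 27)
q = 1/3139 (q = -1*(-1/3139) = 1/3139 ≈ 0.00031857)
y(c) = 27 - c
q/(-1723 - 1186) + (-7*(0 - 5))/y(-64) = 1/(3139*(-1723 - 1186)) + (-7*(0 - 5))/(27 - 1*(-64)) = (1/3139)/(-2909) + (-7*(-5))/(27 + 64) = (1/3139)*(-1/2909) + 35/91 = -1/9131351 + 35*(1/91) = -1/9131351 + 5/13 = 45656742/118707563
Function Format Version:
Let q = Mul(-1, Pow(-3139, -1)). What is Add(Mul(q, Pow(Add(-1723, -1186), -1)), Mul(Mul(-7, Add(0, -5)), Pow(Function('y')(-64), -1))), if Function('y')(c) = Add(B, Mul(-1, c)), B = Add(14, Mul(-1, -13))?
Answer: Rational(45656742, 118707563) ≈ 0.38462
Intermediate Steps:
B = 27 (B = Add(14, 13) = 27)
q = Rational(1, 3139) (q = Mul(-1, Rational(-1, 3139)) = Rational(1, 3139) ≈ 0.00031857)
Function('y')(c) = Add(27, Mul(-1, c))
Add(Mul(q, Pow(Add(-1723, -1186), -1)), Mul(Mul(-7, Add(0, -5)), Pow(Function('y')(-64), -1))) = Add(Mul(Rational(1, 3139), Pow(Add(-1723, -1186), -1)), Mul(Mul(-7, Add(0, -5)), Pow(Add(27, Mul(-1, -64)), -1))) = Add(Mul(Rational(1, 3139), Pow(-2909, -1)), Mul(Mul(-7, -5), Pow(Add(27, 64), -1))) = Add(Mul(Rational(1, 3139), Rational(-1, 2909)), Mul(35, Pow(91, -1))) = Add(Rational(-1, 9131351), Mul(35, Rational(1, 91))) = Add(Rational(-1, 9131351), Rational(5, 13)) = Rational(45656742, 118707563)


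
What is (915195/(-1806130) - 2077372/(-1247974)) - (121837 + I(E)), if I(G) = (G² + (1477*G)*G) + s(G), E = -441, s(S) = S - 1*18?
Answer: -64817086396331641809/225400328062 ≈ -2.8756e+8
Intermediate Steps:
s(S) = -18 + S (s(S) = S - 18 = -18 + S)
I(G) = -18 + G + 1478*G² (I(G) = (G² + (1477*G)*G) + (-18 + G) = (G² + 1477*G²) + (-18 + G) = 1478*G² + (-18 + G) = -18 + G + 1478*G²)
(915195/(-1806130) - 2077372/(-1247974)) - (121837 + I(E)) = (915195/(-1806130) - 2077372/(-1247974)) - (121837 + (-18 - 441 + 1478*(-441)²)) = (915195*(-1/1806130) - 2077372*(-1/1247974)) - (121837 + (-18 - 441 + 1478*194481)) = (-183039/361226 + 1038686/623987) - (121837 + (-18 - 441 + 287442918)) = 260986432543/225400328062 - (121837 + 287442459) = 260986432543/225400328062 - 1*287564296 = 260986432543/225400328062 - 287564296 = -64817086396331641809/225400328062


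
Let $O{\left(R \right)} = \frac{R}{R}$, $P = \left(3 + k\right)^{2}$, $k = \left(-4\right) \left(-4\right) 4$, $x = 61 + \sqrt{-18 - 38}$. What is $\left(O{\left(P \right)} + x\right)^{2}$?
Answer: $3788 + 248 i \sqrt{14} \approx 3788.0 + 927.93 i$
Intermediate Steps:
$x = 61 + 2 i \sqrt{14}$ ($x = 61 + \sqrt{-56} = 61 + 2 i \sqrt{14} \approx 61.0 + 7.4833 i$)
$k = 64$ ($k = 16 \cdot 4 = 64$)
$P = 4489$ ($P = \left(3 + 64\right)^{2} = 67^{2} = 4489$)
$O{\left(R \right)} = 1$
$\left(O{\left(P \right)} + x\right)^{2} = \left(1 + \left(61 + 2 i \sqrt{14}\right)\right)^{2} = \left(62 + 2 i \sqrt{14}\right)^{2}$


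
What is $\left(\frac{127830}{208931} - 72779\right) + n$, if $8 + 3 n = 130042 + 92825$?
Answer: $\frac{945169472}{626793} \approx 1507.9$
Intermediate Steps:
$n = \frac{222859}{3}$ ($n = - \frac{8}{3} + \frac{130042 + 92825}{3} = - \frac{8}{3} + \frac{1}{3} \cdot 222867 = - \frac{8}{3} + 74289 = \frac{222859}{3} \approx 74286.0$)
$\left(\frac{127830}{208931} - 72779\right) + n = \left(\frac{127830}{208931} - 72779\right) + \frac{222859}{3} = - \frac{15205661419}{208931} + \frac{222859}{3} = \frac{945169472}{626793}$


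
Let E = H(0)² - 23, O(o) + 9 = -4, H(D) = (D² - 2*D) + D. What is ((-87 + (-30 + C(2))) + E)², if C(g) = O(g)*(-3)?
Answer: 10201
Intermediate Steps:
H(D) = D² - D
O(o) = -13 (O(o) = -9 - 4 = -13)
C(g) = 39 (C(g) = -13*(-3) = 39)
E = -23 (E = (0*(-1 + 0))² - 23 = (0*(-1))² - 23 = 0² - 23 = 0 - 23 = -23)
((-87 + (-30 + C(2))) + E)² = ((-87 + (-30 + 39)) - 23)² = ((-87 + 9) - 23)² = (-78 - 23)² = (-101)² = 10201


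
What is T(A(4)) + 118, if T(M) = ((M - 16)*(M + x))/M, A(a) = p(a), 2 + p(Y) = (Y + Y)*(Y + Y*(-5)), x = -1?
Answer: -1893/65 ≈ -29.123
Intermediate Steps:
p(Y) = -2 - 8*Y**2 (p(Y) = -2 + (Y + Y)*(Y + Y*(-5)) = -2 + (2*Y)*(Y - 5*Y) = -2 + (2*Y)*(-4*Y) = -2 - 8*Y**2)
A(a) = -2 - 8*a**2
T(M) = (-1 + M)*(-16 + M)/M (T(M) = ((M - 16)*(M - 1))/M = ((-16 + M)*(-1 + M))/M = ((-1 + M)*(-16 + M))/M = (-1 + M)*(-16 + M)/M)
T(A(4)) + 118 = (-17 + (-2 - 8*4**2) + 16/(-2 - 8*4**2)) + 118 = (-17 + (-2 - 8*16) + 16/(-2 - 8*16)) + 118 = (-17 + (-2 - 128) + 16/(-2 - 128)) + 118 = (-17 - 130 + 16/(-130)) + 118 = (-17 - 130 + 16*(-1/130)) + 118 = (-17 - 130 - 8/65) + 118 = -9563/65 + 118 = -1893/65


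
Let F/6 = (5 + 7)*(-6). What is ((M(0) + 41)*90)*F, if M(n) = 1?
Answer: -1632960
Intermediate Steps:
F = -432 (F = 6*((5 + 7)*(-6)) = 6*(12*(-6)) = 6*(-72) = -432)
((M(0) + 41)*90)*F = ((1 + 41)*90)*(-432) = (42*90)*(-432) = 3780*(-432) = -1632960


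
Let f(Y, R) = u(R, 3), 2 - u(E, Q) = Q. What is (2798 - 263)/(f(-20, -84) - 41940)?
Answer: -2535/41941 ≈ -0.060442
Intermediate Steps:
u(E, Q) = 2 - Q
f(Y, R) = -1 (f(Y, R) = 2 - 1*3 = 2 - 3 = -1)
(2798 - 263)/(f(-20, -84) - 41940) = (2798 - 263)/(-1 - 41940) = 2535/(-41941) = 2535*(-1/41941) = -2535/41941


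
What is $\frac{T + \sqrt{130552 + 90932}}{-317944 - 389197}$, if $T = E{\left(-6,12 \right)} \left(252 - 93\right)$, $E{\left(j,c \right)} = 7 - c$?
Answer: $\frac{795}{707141} - \frac{2 \sqrt{55371}}{707141} \approx 0.00045872$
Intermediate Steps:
$T = -795$ ($T = \left(7 - 12\right) \left(252 - 93\right) = \left(7 - 12\right) 159 = \left(-5\right) 159 = -795$)
$\frac{T + \sqrt{130552 + 90932}}{-317944 - 389197} = \frac{-795 + \sqrt{130552 + 90932}}{-317944 - 389197} = \frac{-795 + \sqrt{221484}}{-707141} = \left(-795 + 2 \sqrt{55371}\right) \left(- \frac{1}{707141}\right) = \frac{795}{707141} - \frac{2 \sqrt{55371}}{707141}$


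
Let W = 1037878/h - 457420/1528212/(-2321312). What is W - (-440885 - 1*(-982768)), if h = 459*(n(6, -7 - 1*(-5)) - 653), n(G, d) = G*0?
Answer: -48014238406996734737633/88605716710168224 ≈ -5.4189e+5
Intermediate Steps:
n(G, d) = 0
h = -299727 (h = 459*(0 - 653) = 459*(-653) = -299727)
W = -306818940647011841/88605716710168224 (W = 1037878/(-299727) - 457420/1528212/(-2321312) = 1037878*(-1/299727) - 457420*1/1528212*(-1/2321312) = -1037878/299727 - 114355/382053*(-1/2321312) = -1037878/299727 + 114355/886864213536 = -306818940647011841/88605716710168224 ≈ -3.4627)
W - (-440885 - 1*(-982768)) = -306818940647011841/88605716710168224 - (-440885 - 1*(-982768)) = -306818940647011841/88605716710168224 - (-440885 + 982768) = -306818940647011841/88605716710168224 - 1*541883 = -306818940647011841/88605716710168224 - 541883 = -48014238406996734737633/88605716710168224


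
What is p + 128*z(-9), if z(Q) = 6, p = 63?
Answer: 831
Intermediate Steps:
p + 128*z(-9) = 63 + 128*6 = 63 + 768 = 831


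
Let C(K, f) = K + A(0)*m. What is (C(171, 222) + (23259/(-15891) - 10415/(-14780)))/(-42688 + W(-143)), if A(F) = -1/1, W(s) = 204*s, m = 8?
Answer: -2540358699/1125178993520 ≈ -0.0022577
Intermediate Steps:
A(F) = -1 (A(F) = -1*1 = -1)
C(K, f) = -8 + K (C(K, f) = K - 1*8 = K - 8 = -8 + K)
(C(171, 222) + (23259/(-15891) - 10415/(-14780)))/(-42688 + W(-143)) = ((-8 + 171) + (23259/(-15891) - 10415/(-14780)))/(-42688 + 204*(-143)) = (163 + (23259*(-1/15891) - 10415*(-1/14780)))/(-42688 - 29172) = (163 + (-7753/5297 + 2083/2956))/(-71860) = (163 - 11884217/15657932)*(-1/71860) = (2540358699/15657932)*(-1/71860) = -2540358699/1125178993520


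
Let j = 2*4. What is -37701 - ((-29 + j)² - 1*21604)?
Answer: -16538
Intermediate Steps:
j = 8
-37701 - ((-29 + j)² - 1*21604) = -37701 - ((-29 + 8)² - 1*21604) = -37701 - ((-21)² - 21604) = -37701 - (441 - 21604) = -37701 - 1*(-21163) = -37701 + 21163 = -16538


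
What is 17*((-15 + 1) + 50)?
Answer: 612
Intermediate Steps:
17*((-15 + 1) + 50) = 17*(-14 + 50) = 17*36 = 612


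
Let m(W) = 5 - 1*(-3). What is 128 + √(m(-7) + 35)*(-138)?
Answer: 128 - 138*√43 ≈ -776.93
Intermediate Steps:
m(W) = 8 (m(W) = 5 + 3 = 8)
128 + √(m(-7) + 35)*(-138) = 128 + √(8 + 35)*(-138) = 128 + √43*(-138) = 128 - 138*√43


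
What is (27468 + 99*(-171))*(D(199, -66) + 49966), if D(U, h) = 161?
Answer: 528288453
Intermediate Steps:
(27468 + 99*(-171))*(D(199, -66) + 49966) = (27468 + 99*(-171))*(161 + 49966) = (27468 - 16929)*50127 = 10539*50127 = 528288453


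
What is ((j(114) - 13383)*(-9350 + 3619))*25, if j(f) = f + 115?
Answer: 1884639350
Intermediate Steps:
j(f) = 115 + f
((j(114) - 13383)*(-9350 + 3619))*25 = (((115 + 114) - 13383)*(-9350 + 3619))*25 = ((229 - 13383)*(-5731))*25 = -13154*(-5731)*25 = 75385574*25 = 1884639350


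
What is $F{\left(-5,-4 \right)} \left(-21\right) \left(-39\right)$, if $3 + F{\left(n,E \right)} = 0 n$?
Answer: $-2457$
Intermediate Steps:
$F{\left(n,E \right)} = -3$ ($F{\left(n,E \right)} = -3 + 0 n = -3 + 0 = -3$)
$F{\left(-5,-4 \right)} \left(-21\right) \left(-39\right) = \left(-3\right) \left(-21\right) \left(-39\right) = 63 \left(-39\right) = -2457$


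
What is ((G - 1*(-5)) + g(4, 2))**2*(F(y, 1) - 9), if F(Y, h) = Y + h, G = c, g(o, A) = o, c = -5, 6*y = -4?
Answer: -416/3 ≈ -138.67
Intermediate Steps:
y = -2/3 (y = (1/6)*(-4) = -2/3 ≈ -0.66667)
G = -5
((G - 1*(-5)) + g(4, 2))**2*(F(y, 1) - 9) = ((-5 - 1*(-5)) + 4)**2*((-2/3 + 1) - 9) = ((-5 + 5) + 4)**2*(1/3 - 9) = (0 + 4)**2*(-26/3) = 4**2*(-26/3) = 16*(-26/3) = -416/3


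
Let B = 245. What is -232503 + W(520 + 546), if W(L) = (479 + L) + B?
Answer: -230713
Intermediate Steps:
W(L) = 724 + L (W(L) = (479 + L) + 245 = 724 + L)
-232503 + W(520 + 546) = -232503 + (724 + (520 + 546)) = -232503 + (724 + 1066) = -232503 + 1790 = -230713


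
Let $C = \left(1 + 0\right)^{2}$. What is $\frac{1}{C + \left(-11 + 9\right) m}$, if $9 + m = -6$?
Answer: $\frac{1}{31} \approx 0.032258$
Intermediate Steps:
$m = -15$ ($m = -9 - 6 = -15$)
$C = 1$ ($C = 1^{2} = 1$)
$\frac{1}{C + \left(-11 + 9\right) m} = \frac{1}{1 + \left(-11 + 9\right) \left(-15\right)} = \frac{1}{1 - -30} = \frac{1}{1 + 30} = \frac{1}{31}$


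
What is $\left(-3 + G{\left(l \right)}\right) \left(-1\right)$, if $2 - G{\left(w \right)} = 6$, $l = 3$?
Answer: $7$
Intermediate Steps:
$G{\left(w \right)} = -4$ ($G{\left(w \right)} = 2 - 6 = -4$)
$\left(-3 + G{\left(l \right)}\right) \left(-1\right) = \left(-3 - 4\right) \left(-1\right) = \left(-7\right) \left(-1\right) = 7$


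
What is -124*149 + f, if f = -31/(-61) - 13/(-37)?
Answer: -41698392/2257 ≈ -18475.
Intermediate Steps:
f = 1940/2257 (f = -31*(-1/61) - 13*(-1/37) = 31/61 + 13/37 = 1940/2257 ≈ 0.85955)
-124*149 + f = -124*149 + 1940/2257 = -18476 + 1940/2257 = -41698392/2257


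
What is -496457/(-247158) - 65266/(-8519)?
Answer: 20360331211/2105539002 ≈ 9.6699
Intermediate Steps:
-496457/(-247158) - 65266/(-8519) = -496457*(-1/247158) - 65266*(-1/8519) = 496457/247158 + 65266/8519 = 20360331211/2105539002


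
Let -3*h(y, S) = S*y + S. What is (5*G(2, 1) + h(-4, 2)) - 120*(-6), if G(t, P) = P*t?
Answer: 732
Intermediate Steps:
h(y, S) = -S/3 - S*y/3 (h(y, S) = -(S*y + S)/3 = -(S + S*y)/3 = -S/3 - S*y/3)
(5*G(2, 1) + h(-4, 2)) - 120*(-6) = (5*(1*2) - ⅓*2*(1 - 4)) - 120*(-6) = (5*2 - ⅓*2*(-3)) + 720 = (10 + 2) + 720 = 12 + 720 = 732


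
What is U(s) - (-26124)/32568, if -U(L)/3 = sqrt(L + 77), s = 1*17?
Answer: 2177/2714 - 3*sqrt(94) ≈ -28.284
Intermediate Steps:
s = 17
U(L) = -3*sqrt(77 + L) (U(L) = -3*sqrt(L + 77) = -3*sqrt(77 + L))
U(s) - (-26124)/32568 = -3*sqrt(77 + 17) - (-26124)/32568 = -3*sqrt(94) - (-26124)/32568 = -3*sqrt(94) - 1*(-2177/2714) = -3*sqrt(94) + 2177/2714 = 2177/2714 - 3*sqrt(94)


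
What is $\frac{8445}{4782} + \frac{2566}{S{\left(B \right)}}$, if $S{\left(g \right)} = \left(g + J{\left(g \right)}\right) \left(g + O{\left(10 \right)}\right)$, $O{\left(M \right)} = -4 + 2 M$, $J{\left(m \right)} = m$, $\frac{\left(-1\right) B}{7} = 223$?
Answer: $\frac{6791107277}{3844321530} \approx 1.7665$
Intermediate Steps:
$B = -1561$ ($B = \left(-7\right) 223 = -1561$)
$S{\left(g \right)} = 2 g \left(16 + g\right)$ ($S{\left(g \right)} = \left(g + g\right) \left(g + \left(-4 + 2 \cdot 10\right)\right) = 2 g \left(g + \left(-4 + 20\right)\right) = 2 g \left(g + 16\right) = 2 g \left(16 + g\right)$)
$\frac{8445}{4782} + \frac{2566}{S{\left(B \right)}} = \frac{8445}{4782} + \frac{2566}{2 \left(-1561\right) \left(16 - 1561\right)} = 8445 \cdot \frac{1}{4782} + \frac{2566}{2 \left(-1561\right) \left(-1545\right)} = \frac{2815}{1594} + \frac{2566}{4823490} = \frac{2815}{1594} + 2566 \cdot \frac{1}{4823490} = \frac{2815}{1594} + \frac{1283}{2411745} = \frac{6791107277}{3844321530}$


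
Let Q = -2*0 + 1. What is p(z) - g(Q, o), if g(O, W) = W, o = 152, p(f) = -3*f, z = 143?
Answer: -581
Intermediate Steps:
Q = 1 (Q = 0 + 1 = 1)
p(z) - g(Q, o) = -3*143 - 1*152 = -429 - 152 = -581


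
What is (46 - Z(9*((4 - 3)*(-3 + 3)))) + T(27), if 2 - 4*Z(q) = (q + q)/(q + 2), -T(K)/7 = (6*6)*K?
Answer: -13517/2 ≈ -6758.5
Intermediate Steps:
T(K) = -252*K (T(K) = -7*6*6*K = -252*K)
Z(q) = ½ - q/(2*(2 + q)) (Z(q) = ½ - (q + q)/(4*(q + 2)) = ½ - 2*q/(4*(2 + q)) = ½ - q/(2*(2 + q)))
(46 - Z(9*((4 - 3)*(-3 + 3)))) + T(27) = (46 - 1/(2 + 9*((4 - 3)*(-3 + 3)))) - 252*27 = (46 - 1/(2 + 9*(1*0))) - 6804 = (46 - 1/(2 + 9*0)) - 6804 = (46 - 1/(2 + 0)) - 6804 = (46 - 1/2) - 6804 = (46 - 1*½) - 6804 = (46 - ½) - 6804 = 91/2 - 6804 = -13517/2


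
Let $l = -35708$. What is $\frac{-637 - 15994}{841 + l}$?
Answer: $\frac{16631}{34867} \approx 0.47698$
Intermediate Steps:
$\frac{-637 - 15994}{841 + l} = \frac{-637 - 15994}{841 - 35708} = - \frac{16631}{-34867} = \left(-16631\right) \left(- \frac{1}{34867}\right) = \frac{16631}{34867}$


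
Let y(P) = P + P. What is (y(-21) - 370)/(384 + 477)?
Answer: -412/861 ≈ -0.47851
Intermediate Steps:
y(P) = 2*P
(y(-21) - 370)/(384 + 477) = (2*(-21) - 370)/(384 + 477) = (-42 - 370)/861 = -412*1/861 = -412/861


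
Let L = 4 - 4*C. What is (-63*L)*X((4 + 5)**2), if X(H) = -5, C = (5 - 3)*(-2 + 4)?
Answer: -3780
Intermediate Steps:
C = 4 (C = 2*2 = 4)
L = -12 (L = 4 - 4*4 = 4 - 16 = -12)
(-63*L)*X((4 + 5)**2) = -63*(-12)*(-5) = 756*(-5) = -3780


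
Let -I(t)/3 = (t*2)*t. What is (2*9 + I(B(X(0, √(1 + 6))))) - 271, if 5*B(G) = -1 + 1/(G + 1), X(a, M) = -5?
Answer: -2027/8 ≈ -253.38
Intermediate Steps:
B(G) = -⅕ + 1/(5*(1 + G)) (B(G) = (-1 + 1/(G + 1))/5 = (-1 + 1/(1 + G))/5 = -⅕ + 1/(5*(1 + G)))
I(t) = -6*t² (I(t) = -3*t*2*t = -3*2*t*t = -6*t²)
(2*9 + I(B(X(0, √(1 + 6))))) - 271 = (2*9 - 6*25/(5 + 5*(-5))²) - 271 = (18 - 6*25/(5 - 25)²) - 271 = (18 - 6*(-1*(-5)/(-20))²) - 271 = (18 - 6*(-1*(-5)*(-1/20))²) - 271 = (18 - 6*(-¼)²) - 271 = (18 - 6*1/16) - 271 = (18 - 3/8) - 271 = 141/8 - 271 = -2027/8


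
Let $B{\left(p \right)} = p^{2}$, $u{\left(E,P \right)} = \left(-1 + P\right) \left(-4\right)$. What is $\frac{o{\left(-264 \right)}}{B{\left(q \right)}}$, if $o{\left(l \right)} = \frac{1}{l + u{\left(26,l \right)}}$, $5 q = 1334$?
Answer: $\frac{25}{1416526576} \approx 1.7649 \cdot 10^{-8}$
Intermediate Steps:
$u{\left(E,P \right)} = 4 - 4 P$
$q = \frac{1334}{5}$ ($q = \frac{1}{5} \cdot 1334 = \frac{1334}{5} \approx 266.8$)
$o{\left(l \right)} = \frac{1}{4 - 3 l}$ ($o{\left(l \right)} = \frac{1}{l - \left(-4 + 4 l\right)} = \frac{1}{4 - 3 l}$)
$\frac{o{\left(-264 \right)}}{B{\left(q \right)}} = \frac{\left(-1\right) \frac{1}{-4 + 3 \left(-264\right)}}{\left(\frac{1334}{5}\right)^{2}} = \frac{\left(-1\right) \frac{1}{-4 - 792}}{\frac{1779556}{25}} = - \frac{1}{-796} \cdot \frac{25}{1779556} = \left(-1\right) \left(- \frac{1}{796}\right) \frac{25}{1779556} = \frac{1}{796} \cdot \frac{25}{1779556} = \frac{25}{1416526576}$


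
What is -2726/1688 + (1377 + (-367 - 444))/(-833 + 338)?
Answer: -1152389/417780 ≈ -2.7584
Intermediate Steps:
-2726/1688 + (1377 + (-367 - 444))/(-833 + 338) = -2726*1/1688 + (1377 - 811)/(-495) = -1363/844 + 566*(-1/495) = -1363/844 - 566/495 = -1152389/417780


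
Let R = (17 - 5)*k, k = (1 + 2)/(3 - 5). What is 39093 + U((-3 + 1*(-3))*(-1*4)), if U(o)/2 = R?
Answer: 39057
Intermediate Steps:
k = -3/2 (k = 3/(-2) = 3*(-½) = -3/2 ≈ -1.5000)
R = -18 (R = (17 - 5)*(-3/2) = 12*(-3/2) = -18)
U(o) = -36 (U(o) = 2*(-18) = -36)
39093 + U((-3 + 1*(-3))*(-1*4)) = 39093 - 36 = 39057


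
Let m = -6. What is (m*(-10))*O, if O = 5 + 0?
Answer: 300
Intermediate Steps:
O = 5
(m*(-10))*O = -6*(-10)*5 = 60*5 = 300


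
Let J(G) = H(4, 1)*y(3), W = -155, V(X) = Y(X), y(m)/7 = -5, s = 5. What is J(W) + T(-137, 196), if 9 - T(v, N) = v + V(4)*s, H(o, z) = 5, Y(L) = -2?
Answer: -19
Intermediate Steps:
y(m) = -35 (y(m) = 7*(-5) = -35)
V(X) = -2
T(v, N) = 19 - v (T(v, N) = 9 - (v - 2*5) = 9 - (v - 10) = 9 - (-10 + v) = 9 + (10 - v) = 19 - v)
J(G) = -175 (J(G) = 5*(-35) = -175)
J(W) + T(-137, 196) = -175 + (19 - 1*(-137)) = -175 + (19 + 137) = -175 + 156 = -19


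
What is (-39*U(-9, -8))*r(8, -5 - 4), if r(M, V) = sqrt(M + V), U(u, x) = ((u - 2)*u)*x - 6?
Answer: 31122*I ≈ 31122.0*I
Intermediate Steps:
U(u, x) = -6 + u*x*(-2 + u) (U(u, x) = ((-2 + u)*u)*x - 6 = (u*(-2 + u))*x - 6 = u*x*(-2 + u) - 6 = -6 + u*x*(-2 + u))
(-39*U(-9, -8))*r(8, -5 - 4) = (-39*(-6 - 8*(-9)**2 - 2*(-9)*(-8)))*sqrt(8 + (-5 - 4)) = (-39*(-6 - 8*81 - 144))*sqrt(8 - 9) = (-39*(-6 - 648 - 144))*sqrt(-1) = (-39*(-798))*I = 31122*I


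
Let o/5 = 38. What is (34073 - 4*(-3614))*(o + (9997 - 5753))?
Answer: 215177586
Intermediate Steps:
o = 190 (o = 5*38 = 190)
(34073 - 4*(-3614))*(o + (9997 - 5753)) = (34073 - 4*(-3614))*(190 + (9997 - 5753)) = (34073 + 14456)*(190 + 4244) = 48529*4434 = 215177586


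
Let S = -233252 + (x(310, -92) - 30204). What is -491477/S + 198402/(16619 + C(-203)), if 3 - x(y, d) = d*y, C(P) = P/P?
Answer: 9129920801/650764410 ≈ 14.030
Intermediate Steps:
C(P) = 1
x(y, d) = 3 - d*y
S = -234933 (S = -233252 + ((3 - 1*(-92)*310) - 30204) = -233252 + ((3 + 28520) - 30204) = -233252 + (28523 - 30204) = -233252 - 1681 = -234933)
-491477/S + 198402/(16619 + C(-203)) = -491477/(-234933) + 198402/(16619 + 1) = -491477*(-1/234933) + 198402/16620 = 491477/234933 + 198402*(1/16620) = 491477/234933 + 33067/2770 = 9129920801/650764410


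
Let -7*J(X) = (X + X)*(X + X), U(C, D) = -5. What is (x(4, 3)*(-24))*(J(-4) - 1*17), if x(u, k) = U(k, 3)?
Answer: -21960/7 ≈ -3137.1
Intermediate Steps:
x(u, k) = -5
J(X) = -4*X²/7 (J(X) = -(X + X)*(X + X)/7 = -2*X*2*X/7 = -4*X²/7)
(x(4, 3)*(-24))*(J(-4) - 1*17) = (-5*(-24))*(-4/7*(-4)² - 1*17) = 120*(-4/7*16 - 17) = 120*(-64/7 - 17) = 120*(-183/7) = -21960/7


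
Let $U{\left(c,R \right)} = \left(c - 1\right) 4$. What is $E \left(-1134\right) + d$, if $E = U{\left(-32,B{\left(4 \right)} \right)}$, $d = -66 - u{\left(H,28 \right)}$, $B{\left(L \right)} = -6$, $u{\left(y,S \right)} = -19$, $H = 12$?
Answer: $149641$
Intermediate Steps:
$d = -47$ ($d = -66 - -19 = -66 + 19 = -47$)
$U{\left(c,R \right)} = -4 + 4 c$ ($U{\left(c,R \right)} = \left(-1 + c\right) 4 = -4 + 4 c$)
$E = -132$ ($E = -4 + 4 \left(-32\right) = -4 - 128 = -132$)
$E \left(-1134\right) + d = \left(-132\right) \left(-1134\right) - 47 = 149688 - 47 = 149641$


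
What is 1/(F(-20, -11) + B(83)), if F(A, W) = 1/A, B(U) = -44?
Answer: -20/881 ≈ -0.022701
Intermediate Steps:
1/(F(-20, -11) + B(83)) = 1/(1/(-20) - 44) = 1/(-1/20 - 44) = 1/(-881/20) = -20/881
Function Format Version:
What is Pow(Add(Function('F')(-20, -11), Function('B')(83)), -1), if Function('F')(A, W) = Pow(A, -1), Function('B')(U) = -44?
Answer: Rational(-20, 881) ≈ -0.022701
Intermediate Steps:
Pow(Add(Function('F')(-20, -11), Function('B')(83)), -1) = Pow(Add(Pow(-20, -1), -44), -1) = Pow(Add(Rational(-1, 20), -44), -1) = Pow(Rational(-881, 20), -1) = Rational(-20, 881)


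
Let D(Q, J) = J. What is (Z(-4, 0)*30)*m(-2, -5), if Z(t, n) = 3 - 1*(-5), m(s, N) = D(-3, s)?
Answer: -480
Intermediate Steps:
m(s, N) = s
Z(t, n) = 8 (Z(t, n) = 3 + 5 = 8)
(Z(-4, 0)*30)*m(-2, -5) = (8*30)*(-2) = 240*(-2) = -480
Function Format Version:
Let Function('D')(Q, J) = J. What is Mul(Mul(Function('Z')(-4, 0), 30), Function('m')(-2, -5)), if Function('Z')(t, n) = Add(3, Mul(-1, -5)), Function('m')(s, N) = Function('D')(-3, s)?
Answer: -480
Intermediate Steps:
Function('m')(s, N) = s
Function('Z')(t, n) = 8 (Function('Z')(t, n) = Add(3, 5) = 8)
Mul(Mul(Function('Z')(-4, 0), 30), Function('m')(-2, -5)) = Mul(Mul(8, 30), -2) = Mul(240, -2) = -480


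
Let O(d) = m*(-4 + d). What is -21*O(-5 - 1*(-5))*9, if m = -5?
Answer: -3780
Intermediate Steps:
O(d) = 20 - 5*d (O(d) = -5*(-4 + d) = 20 - 5*d)
-21*O(-5 - 1*(-5))*9 = -21*(20 - 5*(-5 - 1*(-5)))*9 = -21*(20 - 5*(-5 + 5))*9 = -21*(20 - 5*0)*9 = -21*(20 + 0)*9 = -21*20*9 = -420*9 = -3780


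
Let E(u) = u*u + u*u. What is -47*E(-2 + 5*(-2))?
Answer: -13536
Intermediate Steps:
E(u) = 2*u**2 (E(u) = u**2 + u**2 = 2*u**2)
-47*E(-2 + 5*(-2)) = -94*(-2 + 5*(-2))**2 = -94*(-2 - 10)**2 = -94*(-12)**2 = -94*144 = -47*288 = -13536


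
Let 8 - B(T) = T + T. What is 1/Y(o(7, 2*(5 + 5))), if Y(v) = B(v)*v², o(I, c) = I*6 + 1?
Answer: -1/144222 ≈ -6.9338e-6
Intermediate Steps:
B(T) = 8 - 2*T (B(T) = 8 - (T + T) = 8 - 2*T)
o(I, c) = 1 + 6*I (o(I, c) = 6*I + 1 = 1 + 6*I)
Y(v) = v²*(8 - 2*v) (Y(v) = (8 - 2*v)*v² = v²*(8 - 2*v))
1/Y(o(7, 2*(5 + 5))) = 1/(2*(1 + 6*7)²*(4 - (1 + 6*7))) = 1/(2*(1 + 42)²*(4 - (1 + 42))) = 1/(2*43²*(4 - 1*43)) = 1/(2*1849*(4 - 43)) = 1/(2*1849*(-39)) = 1/(-144222) = -1/144222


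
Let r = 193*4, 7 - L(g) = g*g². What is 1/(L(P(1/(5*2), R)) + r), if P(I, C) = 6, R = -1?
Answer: 1/563 ≈ 0.0017762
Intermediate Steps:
L(g) = 7 - g³ (L(g) = 7 - g*g² = 7 - g³)
r = 772
1/(L(P(1/(5*2), R)) + r) = 1/((7 - 1*6³) + 772) = 1/((7 - 1*216) + 772) = 1/((7 - 216) + 772) = 1/(-209 + 772) = 1/563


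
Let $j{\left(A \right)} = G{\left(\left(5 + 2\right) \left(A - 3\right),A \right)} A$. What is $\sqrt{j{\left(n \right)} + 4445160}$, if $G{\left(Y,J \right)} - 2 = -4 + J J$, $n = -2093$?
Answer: $i \sqrt{9164249011} \approx 95730.0 i$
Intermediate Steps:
$G{\left(Y,J \right)} = -2 + J^{2}$ ($G{\left(Y,J \right)} = 2 + \left(-4 + J J\right) = 2 + \left(-4 + J^{2}\right) = -2 + J^{2}$)
$j{\left(A \right)} = A \left(-2 + A^{2}\right)$ ($j{\left(A \right)} = \left(-2 + A^{2}\right) A = A \left(-2 + A^{2}\right)$)
$\sqrt{j{\left(n \right)} + 4445160} = \sqrt{- 2093 \left(-2 + \left(-2093\right)^{2}\right) + 4445160} = \sqrt{- 2093 \left(-2 + 4380649\right) + 4445160} = \sqrt{\left(-2093\right) 4380647 + 4445160} = \sqrt{-9168694171 + 4445160} = \sqrt{-9164249011} = i \sqrt{9164249011}$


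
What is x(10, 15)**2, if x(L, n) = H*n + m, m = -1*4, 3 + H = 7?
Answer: 3136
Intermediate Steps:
H = 4 (H = -3 + 7 = 4)
m = -4
x(L, n) = -4 + 4*n (x(L, n) = 4*n - 4 = -4 + 4*n)
x(10, 15)**2 = (-4 + 4*15)**2 = (-4 + 60)**2 = 56**2 = 3136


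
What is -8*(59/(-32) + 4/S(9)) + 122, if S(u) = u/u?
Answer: 419/4 ≈ 104.75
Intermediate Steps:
S(u) = 1
-8*(59/(-32) + 4/S(9)) + 122 = -8*(59/(-32) + 4/1) + 122 = -8*(59*(-1/32) + 4*1) + 122 = -8*(-59/32 + 4) + 122 = -8*69/32 + 122 = -69/4 + 122 = 419/4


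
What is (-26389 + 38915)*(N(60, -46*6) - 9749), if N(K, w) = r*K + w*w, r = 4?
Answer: 835070842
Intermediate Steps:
N(K, w) = w² + 4*K (N(K, w) = 4*K + w*w = 4*K + w² = w² + 4*K)
(-26389 + 38915)*(N(60, -46*6) - 9749) = (-26389 + 38915)*(((-46*6)² + 4*60) - 9749) = 12526*(((-276)² + 240) - 9749) = 12526*((76176 + 240) - 9749) = 12526*(76416 - 9749) = 12526*66667 = 835070842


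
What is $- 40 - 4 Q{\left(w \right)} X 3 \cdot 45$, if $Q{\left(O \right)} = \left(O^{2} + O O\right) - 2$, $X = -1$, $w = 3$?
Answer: $-345600$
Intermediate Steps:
$Q{\left(O \right)} = -2 + 2 O^{2}$ ($Q{\left(O \right)} = \left(O^{2} + O^{2}\right) - 2 = 2 O^{2} - 2 = -2 + 2 O^{2}$)
$- 40 - 4 Q{\left(w \right)} X 3 \cdot 45 = - 40 - 4 \left(-2 + 2 \cdot 3^{2}\right) \left(-1\right) 3 \cdot 45 = - 40 - 4 \left(-2 + 2 \cdot 9\right) \left(-1\right) 3 \cdot 45 = - 40 - 4 \left(-2 + 18\right) \left(-1\right) 3 \cdot 45 = - 40 \left(-4\right) 16 \left(-1\right) 3 \cdot 45 = - 40 \left(-64\right) \left(-1\right) 3 \cdot 45 = - 40 \cdot 64 \cdot 3 \cdot 45 = \left(-40\right) 192 \cdot 45 = \left(-7680\right) 45 = -345600$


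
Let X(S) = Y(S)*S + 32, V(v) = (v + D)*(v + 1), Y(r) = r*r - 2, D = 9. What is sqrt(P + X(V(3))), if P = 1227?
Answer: sqrt(111755) ≈ 334.30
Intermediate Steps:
Y(r) = -2 + r**2 (Y(r) = r**2 - 2 = -2 + r**2)
V(v) = (1 + v)*(9 + v) (V(v) = (v + 9)*(v + 1) = (9 + v)*(1 + v) = (1 + v)*(9 + v))
X(S) = 32 + S*(-2 + S**2) (X(S) = (-2 + S**2)*S + 32 = S*(-2 + S**2) + 32 = 32 + S*(-2 + S**2))
sqrt(P + X(V(3))) = sqrt(1227 + (32 + (9 + 3**2 + 10*3)*(-2 + (9 + 3**2 + 10*3)**2))) = sqrt(1227 + (32 + (9 + 9 + 30)*(-2 + (9 + 9 + 30)**2))) = sqrt(1227 + (32 + 48*(-2 + 48**2))) = sqrt(1227 + (32 + 48*(-2 + 2304))) = sqrt(1227 + (32 + 48*2302)) = sqrt(1227 + (32 + 110496)) = sqrt(1227 + 110528) = sqrt(111755)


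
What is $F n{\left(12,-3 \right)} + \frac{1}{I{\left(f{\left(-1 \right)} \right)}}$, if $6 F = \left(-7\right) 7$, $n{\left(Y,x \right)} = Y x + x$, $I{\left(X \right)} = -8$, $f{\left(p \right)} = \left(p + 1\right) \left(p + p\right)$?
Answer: $\frac{2547}{8} \approx 318.38$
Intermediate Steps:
$f{\left(p \right)} = 2 p \left(1 + p\right)$ ($f{\left(p \right)} = \left(1 + p\right) 2 p = 2 p \left(1 + p\right)$)
$n{\left(Y,x \right)} = x + Y x$
$F = - \frac{49}{6}$ ($F = \frac{\left(-7\right) 7}{6} = \frac{1}{6} \left(-49\right) = - \frac{49}{6} \approx -8.1667$)
$F n{\left(12,-3 \right)} + \frac{1}{I{\left(f{\left(-1 \right)} \right)}} = - \frac{49 \left(- 3 \left(1 + 12\right)\right)}{6} + \frac{1}{-8} = - \frac{49 \left(\left(-3\right) 13\right)}{6} - \frac{1}{8} = \left(- \frac{49}{6}\right) \left(-39\right) - \frac{1}{8} = \frac{637}{2} - \frac{1}{8} = \frac{2547}{8}$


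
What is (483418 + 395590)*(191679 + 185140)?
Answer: 331226915552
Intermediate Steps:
(483418 + 395590)*(191679 + 185140) = 879008*376819 = 331226915552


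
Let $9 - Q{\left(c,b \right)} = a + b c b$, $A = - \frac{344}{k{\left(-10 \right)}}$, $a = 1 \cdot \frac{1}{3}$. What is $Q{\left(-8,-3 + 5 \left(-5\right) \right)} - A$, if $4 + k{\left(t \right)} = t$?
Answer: $\frac{131378}{21} \approx 6256.1$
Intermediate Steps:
$a = \frac{1}{3}$ ($a = 1 \cdot \frac{1}{3} = \frac{1}{3} \approx 0.33333$)
$k{\left(t \right)} = -4 + t$
$A = \frac{172}{7}$ ($A = - \frac{344}{-4 - 10} = - \frac{344}{-14} = \left(-344\right) \left(- \frac{1}{14}\right) = \frac{172}{7} \approx 24.571$)
$Q{\left(c,b \right)} = \frac{26}{3} - c b^{2}$ ($Q{\left(c,b \right)} = 9 - \left(\frac{1}{3} + b c b\right) = 9 - \left(\frac{1}{3} + c b^{2}\right) = \frac{26}{3} - c b^{2}$)
$Q{\left(-8,-3 + 5 \left(-5\right) \right)} - A = \left(\frac{26}{3} - - 8 \left(-3 + 5 \left(-5\right)\right)^{2}\right) - \frac{172}{7} = \left(\frac{26}{3} - - 8 \left(-3 - 25\right)^{2}\right) - \frac{172}{7} = \left(\frac{26}{3} - - 8 \left(-28\right)^{2}\right) - \frac{172}{7} = \left(\frac{26}{3} - \left(-8\right) 784\right) - \frac{172}{7} = \left(\frac{26}{3} + 6272\right) - \frac{172}{7} = \frac{18842}{3} - \frac{172}{7} = \frac{131378}{21}$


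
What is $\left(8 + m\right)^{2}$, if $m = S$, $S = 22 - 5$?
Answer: $625$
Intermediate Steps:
$S = 17$
$m = 17$
$\left(8 + m\right)^{2} = \left(8 + 17\right)^{2} = 25^{2} = 625$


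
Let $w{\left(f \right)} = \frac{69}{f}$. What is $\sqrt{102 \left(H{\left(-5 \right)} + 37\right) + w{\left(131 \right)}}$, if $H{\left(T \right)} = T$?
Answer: $\frac{3 \sqrt{6224727}}{131} \approx 57.136$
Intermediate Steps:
$\sqrt{102 \left(H{\left(-5 \right)} + 37\right) + w{\left(131 \right)}} = \sqrt{102 \left(-5 + 37\right) + \frac{69}{131}} = \sqrt{102 \cdot 32 + 69 \cdot \frac{1}{131}} = \sqrt{3264 + \frac{69}{131}} = \sqrt{\frac{427653}{131}} = \frac{3 \sqrt{6224727}}{131}$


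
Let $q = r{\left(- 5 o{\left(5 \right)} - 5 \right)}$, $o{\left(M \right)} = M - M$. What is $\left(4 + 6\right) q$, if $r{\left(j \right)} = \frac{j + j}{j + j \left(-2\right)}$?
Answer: $-20$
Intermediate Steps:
$o{\left(M \right)} = 0$
$r{\left(j \right)} = -2$ ($r{\left(j \right)} = \frac{2 j}{j - 2 j} = \frac{2 j}{\left(-1\right) j} = 2 j \left(- \frac{1}{j}\right) = -2$)
$q = -2$
$\left(4 + 6\right) q = \left(4 + 6\right) \left(-2\right) = 10 \left(-2\right) = -20$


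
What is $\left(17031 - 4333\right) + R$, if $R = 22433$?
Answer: $35131$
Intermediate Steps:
$\left(17031 - 4333\right) + R = \left(17031 - 4333\right) + 22433 = 12698 + 22433 = 35131$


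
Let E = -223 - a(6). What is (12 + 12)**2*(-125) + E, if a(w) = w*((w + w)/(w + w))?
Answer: -72229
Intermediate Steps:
a(w) = w (a(w) = w*((2*w)/((2*w))) = w*((2*w)*(1/(2*w))) = w*1 = w)
E = -229 (E = -223 - 1*6 = -223 - 6 = -229)
(12 + 12)**2*(-125) + E = (12 + 12)**2*(-125) - 229 = 24**2*(-125) - 229 = 576*(-125) - 229 = -72000 - 229 = -72229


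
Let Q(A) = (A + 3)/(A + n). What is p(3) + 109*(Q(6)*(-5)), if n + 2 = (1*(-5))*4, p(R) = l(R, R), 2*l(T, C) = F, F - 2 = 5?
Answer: 4961/16 ≈ 310.06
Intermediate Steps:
F = 7 (F = 2 + 5 = 7)
l(T, C) = 7/2 (l(T, C) = (½)*7 = 7/2)
p(R) = 7/2
n = -22 (n = -2 + (1*(-5))*4 = -2 - 5*4 = -2 - 20 = -22)
Q(A) = (3 + A)/(-22 + A) (Q(A) = (A + 3)/(A - 22) = (3 + A)/(-22 + A))
p(3) + 109*(Q(6)*(-5)) = 7/2 + 109*(((3 + 6)/(-22 + 6))*(-5)) = 7/2 + 109*((9/(-16))*(-5)) = 7/2 + 109*(-1/16*9*(-5)) = 7/2 + 109*(-9/16*(-5)) = 7/2 + 109*(45/16) = 7/2 + 4905/16 = 4961/16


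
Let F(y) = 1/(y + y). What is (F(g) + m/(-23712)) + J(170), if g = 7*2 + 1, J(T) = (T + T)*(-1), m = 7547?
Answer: -13448061/39520 ≈ -340.29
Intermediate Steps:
J(T) = -2*T (J(T) = (2*T)*(-1) = -2*T)
g = 15 (g = 14 + 1 = 15)
F(y) = 1/(2*y)
(F(g) + m/(-23712)) + J(170) = ((½)/15 + 7547/(-23712)) - 2*170 = ((½)*(1/15) + 7547*(-1/23712)) - 340 = (1/30 - 7547/23712) - 340 = -11261/39520 - 340 = -13448061/39520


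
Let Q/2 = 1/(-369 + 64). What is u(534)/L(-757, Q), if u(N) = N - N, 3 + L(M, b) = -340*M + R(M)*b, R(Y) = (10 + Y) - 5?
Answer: 0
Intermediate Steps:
R(Y) = 5 + Y
Q = -2/305 (Q = 2/(-369 + 64) = 2/(-305) = 2*(-1/305) = -2/305 ≈ -0.0065574)
L(M, b) = -3 - 340*M + b*(5 + M) (L(M, b) = -3 + (-340*M + (5 + M)*b) = -3 + (-340*M + b*(5 + M)) = -3 - 340*M + b*(5 + M))
u(N) = 0
u(534)/L(-757, Q) = 0/(-3 - 340*(-757) - 2*(5 - 757)/305) = 0/(-3 + 257380 - 2/305*(-752)) = 0/(-3 + 257380 + 1504/305) = 0/(78501489/305) = 0*(305/78501489) = 0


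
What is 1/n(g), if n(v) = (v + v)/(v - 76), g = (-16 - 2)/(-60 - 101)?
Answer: -6109/18 ≈ -339.39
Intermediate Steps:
g = 18/161 (g = -18/(-161) = -18*(-1/161) = 18/161 ≈ 0.11180)
n(v) = 2*v/(-76 + v) (n(v) = (2*v)/(-76 + v) = 2*v/(-76 + v))
1/n(g) = 1/(2*(18/161)/(-76 + 18/161)) = 1/(2*(18/161)/(-12218/161)) = 1/(2*(18/161)*(-161/12218)) = 1/(-18/6109) = -6109/18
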